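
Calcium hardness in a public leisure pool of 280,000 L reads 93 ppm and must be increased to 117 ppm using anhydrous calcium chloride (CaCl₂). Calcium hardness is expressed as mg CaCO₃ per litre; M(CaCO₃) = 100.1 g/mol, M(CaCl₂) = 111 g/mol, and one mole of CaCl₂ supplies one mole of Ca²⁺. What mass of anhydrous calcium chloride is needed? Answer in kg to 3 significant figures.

Hardness to add: (117 − 93) = 24 mg/L as CaCO₃ × 280,000 L = 6720 g as CaCO₃.
Moles of Ca²⁺ (1 mol Ca²⁺ ≡ 1 mol CaCO₃): 6720 / 100.1 g/mol = 67.13 mol.
Mass of CaCl₂: 67.13 × 111 = 7452 g.

7.45 kg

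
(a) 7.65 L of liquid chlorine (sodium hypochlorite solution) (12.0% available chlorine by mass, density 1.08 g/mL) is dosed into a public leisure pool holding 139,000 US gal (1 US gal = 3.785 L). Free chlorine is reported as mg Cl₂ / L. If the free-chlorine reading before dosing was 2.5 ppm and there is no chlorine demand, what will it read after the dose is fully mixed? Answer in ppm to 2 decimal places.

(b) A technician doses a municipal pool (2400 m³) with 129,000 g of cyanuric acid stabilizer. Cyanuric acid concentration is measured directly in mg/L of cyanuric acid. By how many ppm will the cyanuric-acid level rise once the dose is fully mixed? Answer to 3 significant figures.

(a) Volume: 139,000 US gal × 3.785 L/gal = 526,115 L.
(a) Mass of solution: 7.65 L × 1000 mL/L × 1.08 g/mL = 8262 g.
(a) Available chlorine delivered: 8262 g × 0.12 = 991.4 g as Cl₂.
(a) Concentration rise: 991.4 g / 526,115 L = 1.884 mg/L = 1.88 ppm.
(a) Final FC: 2.5 + 1.88 = 4.38 ppm.

(b) Volume: 2400 m³ = 2,400,000 L.
(b) Rise: 129,000 g / 2,400,000 L × 1000 = 53.75 mg/L.

(a) 4.38 ppm; (b) 53.8 ppm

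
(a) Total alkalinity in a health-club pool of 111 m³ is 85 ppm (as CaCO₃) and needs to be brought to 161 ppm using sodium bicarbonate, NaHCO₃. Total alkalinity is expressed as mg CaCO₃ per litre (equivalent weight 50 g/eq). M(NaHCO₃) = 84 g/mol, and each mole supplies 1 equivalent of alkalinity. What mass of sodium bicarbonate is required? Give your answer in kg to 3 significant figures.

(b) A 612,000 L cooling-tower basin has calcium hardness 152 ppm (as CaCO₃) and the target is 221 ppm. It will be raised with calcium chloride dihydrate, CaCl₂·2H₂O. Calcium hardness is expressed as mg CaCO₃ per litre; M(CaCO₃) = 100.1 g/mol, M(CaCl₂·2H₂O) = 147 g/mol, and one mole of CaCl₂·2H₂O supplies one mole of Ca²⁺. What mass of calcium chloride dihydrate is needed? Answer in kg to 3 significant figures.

(a) 14.2 kg; (b) 62.0 kg

(a) Volume: 111 m³ = 111,000 L.
(a) Alkalinity to add: (161 − 85) = 76 mg/L as CaCO₃ × 111,000 L = 8436 g as CaCO₃.
(a) Equivalents: 8436 g ÷ 50 g/eq = 168.7 eq.
(a) NaHCO₃ supplies 1 eq per mole → 168.7 mol.
(a) Mass: 168.7 mol × 84 g/mol = 14,170 g.

(b) Hardness to add: (221 − 152) = 69 mg/L as CaCO₃ × 612,000 L = 42,230 g as CaCO₃.
(b) Moles of Ca²⁺ (1 mol Ca²⁺ ≡ 1 mol CaCO₃): 42,230 / 100.1 g/mol = 421.9 mol.
(b) Mass of CaCl₂·2H₂O: 421.9 × 147 = 62,010 g.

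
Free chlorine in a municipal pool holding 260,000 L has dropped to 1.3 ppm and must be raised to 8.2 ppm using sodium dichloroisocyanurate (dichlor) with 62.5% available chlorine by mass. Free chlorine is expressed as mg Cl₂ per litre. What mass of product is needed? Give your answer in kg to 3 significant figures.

2.87 kg

Chlorine deficit: 8.2 − 1.3 = 6.9 ppm = 6.9 mg/L as Cl₂.
Cl₂ equivalent needed: 6.9 mg/L × 260,000 L = 1,794,000 mg = 1794 g.
Product at 62.5% available chlorine: 1794 / 0.625 = 2870 g.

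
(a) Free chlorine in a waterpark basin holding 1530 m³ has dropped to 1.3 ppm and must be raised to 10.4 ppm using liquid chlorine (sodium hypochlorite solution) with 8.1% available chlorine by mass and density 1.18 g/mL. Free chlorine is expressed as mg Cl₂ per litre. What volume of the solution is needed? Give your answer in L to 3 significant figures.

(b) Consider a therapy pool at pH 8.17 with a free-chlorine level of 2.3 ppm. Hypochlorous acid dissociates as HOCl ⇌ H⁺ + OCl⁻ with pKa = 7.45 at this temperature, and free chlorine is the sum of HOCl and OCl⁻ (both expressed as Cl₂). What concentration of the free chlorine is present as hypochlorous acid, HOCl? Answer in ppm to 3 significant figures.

(a) 146 L; (b) 0.368 ppm

(a) Volume: 1530 m³ = 1,530,000 L.
(a) Chlorine deficit: 10.4 − 1.3 = 9.1 ppm = 9.1 mg/L as Cl₂.
(a) Cl₂ equivalent needed: 9.1 mg/L × 1,530,000 L = 13,920,000 mg = 13,920 g.
(a) Product at 8.1% available chlorine: 13,920 / 0.081 = 171,900 g.
(a) Volume at density 1.18 g/mL: 171,900 g ÷ 1.18 g/mL = 145,700 mL.

(b) [OCl⁻]/[HOCl] = 10^(pH − pKa) = 10^(8.17 − 7.45) = 10^0.72 = 5.248.
(b) Fraction as HOCl = 1 / (1 + 5.248) = 0.16.
(b) HOCl = 0.16 × 2.3 ppm = 0.3681 ppm.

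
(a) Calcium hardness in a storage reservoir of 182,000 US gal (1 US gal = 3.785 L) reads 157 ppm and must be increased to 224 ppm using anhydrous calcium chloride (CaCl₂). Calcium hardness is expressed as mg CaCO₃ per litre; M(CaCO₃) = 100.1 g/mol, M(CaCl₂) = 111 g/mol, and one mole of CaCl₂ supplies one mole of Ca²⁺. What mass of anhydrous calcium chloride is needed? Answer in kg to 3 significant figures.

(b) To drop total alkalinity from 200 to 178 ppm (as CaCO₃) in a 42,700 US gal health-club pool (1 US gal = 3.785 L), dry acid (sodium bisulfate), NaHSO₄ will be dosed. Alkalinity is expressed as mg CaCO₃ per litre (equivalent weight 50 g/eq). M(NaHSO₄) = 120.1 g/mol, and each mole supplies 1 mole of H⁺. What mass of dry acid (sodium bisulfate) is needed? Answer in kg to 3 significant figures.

(a) 51.2 kg; (b) 8.54 kg

(a) Volume: 182,000 US gal × 3.785 L/gal = 688,870 L.
(a) Hardness to add: (224 − 157) = 67 mg/L as CaCO₃ × 688,870 L = 46,150 g as CaCO₃.
(a) Moles of Ca²⁺ (1 mol Ca²⁺ ≡ 1 mol CaCO₃): 46,150 / 100.1 g/mol = 461.1 mol.
(a) Mass of CaCl₂: 461.1 × 111 = 51,180 g.

(b) Volume: 42,700 US gal × 3.785 L/gal = 161,620 L.
(b) Alkalinity to neutralize: (200 − 178) = 22 mg/L as CaCO₃ × 161,620 L = 3556 g as CaCO₃.
(b) Equivalents of H⁺ required: 3556 ÷ 50 g/eq = 71.11 eq = 71.11 mol NaHSO₄.
(b) Mass of NaHSO₄: 71.11 × 120.1 = 8541 g.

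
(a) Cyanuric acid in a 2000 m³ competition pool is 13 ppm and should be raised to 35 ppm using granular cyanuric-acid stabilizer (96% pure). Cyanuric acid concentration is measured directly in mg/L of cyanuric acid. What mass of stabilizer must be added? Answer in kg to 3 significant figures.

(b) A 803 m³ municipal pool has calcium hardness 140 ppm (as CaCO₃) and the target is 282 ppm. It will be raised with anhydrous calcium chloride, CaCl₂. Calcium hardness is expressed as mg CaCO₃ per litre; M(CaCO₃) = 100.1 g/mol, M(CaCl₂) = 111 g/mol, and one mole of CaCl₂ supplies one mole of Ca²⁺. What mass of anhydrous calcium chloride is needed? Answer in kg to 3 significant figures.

(a) Volume: 2000 m³ = 2,000,000 L.
(a) CYA to add: (35 − 13) = 22 mg/L × 2,000,000 L = 44,000 g cyanuric acid.
(a) At 96% purity: 44,000 / 0.96 = 45,830 g product.

(b) Volume: 803 m³ = 803,000 L.
(b) Hardness to add: (282 − 140) = 142 mg/L as CaCO₃ × 803,000 L = 114,000 g as CaCO₃.
(b) Moles of Ca²⁺ (1 mol Ca²⁺ ≡ 1 mol CaCO₃): 114,000 / 100.1 g/mol = 1139 mol.
(b) Mass of CaCl₂: 1139 × 111 = 126,400 g.

(a) 45.8 kg; (b) 126 kg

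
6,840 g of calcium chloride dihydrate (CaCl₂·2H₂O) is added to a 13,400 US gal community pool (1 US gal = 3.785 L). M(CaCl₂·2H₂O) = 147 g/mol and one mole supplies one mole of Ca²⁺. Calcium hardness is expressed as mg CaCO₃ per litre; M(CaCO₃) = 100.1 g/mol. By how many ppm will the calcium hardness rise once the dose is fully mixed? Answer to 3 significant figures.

Volume: 13,400 US gal × 3.785 L/gal = 50,719 L.
Moles of Ca²⁺: 6,840 g ÷ 147 g/mol = 46.53 mol.
As CaCO₃: 46.53 mol × 100.1 g/mol = 4658 g.
Rise: 4658 g / 50,719 L × 1000 = 91.83 mg/L.

91.8 ppm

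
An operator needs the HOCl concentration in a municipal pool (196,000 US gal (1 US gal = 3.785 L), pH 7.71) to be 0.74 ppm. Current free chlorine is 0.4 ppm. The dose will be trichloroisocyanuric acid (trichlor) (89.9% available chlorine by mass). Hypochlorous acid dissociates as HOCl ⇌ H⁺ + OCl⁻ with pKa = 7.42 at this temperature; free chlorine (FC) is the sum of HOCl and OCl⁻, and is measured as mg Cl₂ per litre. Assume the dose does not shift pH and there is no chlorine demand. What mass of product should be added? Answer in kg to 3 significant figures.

1.47 kg

Volume: 196,000 US gal × 3.785 L/gal = 741,860 L.
[OCl⁻]/[HOCl] = 10^(pH − pKa) = 10^(7.71 − 7.42) = 1.95; fraction as HOCl = 1/(1 + 1.95) = 0.339.
Free chlorine required for 0.74 ppm HOCl: 0.74 / 0.339 = 2.183 ppm.
FC to add: 2.183 − 0.4 = 1.783 mg/L as Cl₂.
Cl₂ equivalent: 1.783 mg/L × 741,860 L = 1323 g.
Product at 89.9% available Cl: 1323 / 0.899 = 1471 g.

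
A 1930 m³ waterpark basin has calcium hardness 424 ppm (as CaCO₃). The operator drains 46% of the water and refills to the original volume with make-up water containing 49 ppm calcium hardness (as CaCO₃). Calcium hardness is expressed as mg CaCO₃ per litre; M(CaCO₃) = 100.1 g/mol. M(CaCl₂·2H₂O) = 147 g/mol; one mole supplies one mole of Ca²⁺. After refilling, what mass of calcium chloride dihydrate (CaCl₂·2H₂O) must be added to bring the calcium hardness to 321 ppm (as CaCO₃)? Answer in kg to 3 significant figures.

197 kg

Volume: 1930 m³ = 1,930,000 L.
After draining 46% and refilling: 424 × 0.54 + 49 × 0.46 = 251.5 ppm.
Deficit to target: 321 − 251.5 = 69.5 mg/L.
As CaCO₃: 69.5 mg/L × 1,930,000 L = 134,100 g; ÷ 100.1 = 1340 mol Ca²⁺.
Mass: 1340 × 147 = 197,000 g.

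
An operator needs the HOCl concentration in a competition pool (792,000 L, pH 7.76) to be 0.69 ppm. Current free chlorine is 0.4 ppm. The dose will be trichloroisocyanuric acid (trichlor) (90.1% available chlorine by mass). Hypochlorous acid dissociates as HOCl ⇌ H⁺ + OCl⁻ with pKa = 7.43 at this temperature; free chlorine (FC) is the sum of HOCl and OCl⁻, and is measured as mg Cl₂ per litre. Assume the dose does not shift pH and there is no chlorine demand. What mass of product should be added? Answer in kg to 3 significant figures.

[OCl⁻]/[HOCl] = 10^(pH − pKa) = 10^(7.76 − 7.43) = 2.138; fraction as HOCl = 1/(1 + 2.138) = 0.3187.
Free chlorine required for 0.69 ppm HOCl: 0.69 / 0.3187 = 2.165 ppm.
FC to add: 2.165 − 0.4 = 1.765 mg/L as Cl₂.
Cl₂ equivalent: 1.765 mg/L × 792,000 L = 1398 g.
Product at 90.1% available Cl: 1398 / 0.901 = 1552 g.

1.55 kg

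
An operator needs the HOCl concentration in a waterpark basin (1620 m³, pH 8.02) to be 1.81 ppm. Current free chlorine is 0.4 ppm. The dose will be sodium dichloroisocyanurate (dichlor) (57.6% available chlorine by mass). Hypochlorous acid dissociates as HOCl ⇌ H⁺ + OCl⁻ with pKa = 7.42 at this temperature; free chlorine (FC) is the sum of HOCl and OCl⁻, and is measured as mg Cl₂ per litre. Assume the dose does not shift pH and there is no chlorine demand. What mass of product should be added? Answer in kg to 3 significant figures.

24.2 kg

Volume: 1620 m³ = 1,620,000 L.
[OCl⁻]/[HOCl] = 10^(pH − pKa) = 10^(8.02 − 7.42) = 3.981; fraction as HOCl = 1/(1 + 3.981) = 0.2008.
Free chlorine required for 1.81 ppm HOCl: 1.81 / 0.2008 = 9.016 ppm.
FC to add: 9.016 − 0.4 = 8.616 mg/L as Cl₂.
Cl₂ equivalent: 8.616 mg/L × 1,620,000 L = 13,960 g.
Product at 57.6% available Cl: 13,960 / 0.576 = 24,230 g.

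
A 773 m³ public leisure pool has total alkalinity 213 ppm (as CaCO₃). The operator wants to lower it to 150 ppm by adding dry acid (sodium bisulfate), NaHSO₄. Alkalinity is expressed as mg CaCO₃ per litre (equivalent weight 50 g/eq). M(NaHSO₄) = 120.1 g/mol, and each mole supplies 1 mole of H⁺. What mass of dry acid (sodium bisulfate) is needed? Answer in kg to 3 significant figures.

117 kg

Volume: 773 m³ = 773,000 L.
Alkalinity to neutralize: (213 − 150) = 63 mg/L as CaCO₃ × 773,000 L = 48,700 g as CaCO₃.
Equivalents of H⁺ required: 48,700 ÷ 50 g/eq = 974 eq = 974 mol NaHSO₄.
Mass of NaHSO₄: 974 × 120.1 = 117,000 g.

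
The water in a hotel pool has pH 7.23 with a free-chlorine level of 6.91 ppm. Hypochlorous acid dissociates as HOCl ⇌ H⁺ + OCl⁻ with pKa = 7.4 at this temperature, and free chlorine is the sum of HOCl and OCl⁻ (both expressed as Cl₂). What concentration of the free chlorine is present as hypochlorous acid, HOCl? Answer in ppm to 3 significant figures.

[OCl⁻]/[HOCl] = 10^(pH − pKa) = 10^(7.23 − 7.4) = 10^-0.17 = 0.6761.
Fraction as HOCl = 1 / (1 + 0.6761) = 0.5966.
HOCl = 0.5966 × 6.91 ppm = 4.123 ppm.

4.12 ppm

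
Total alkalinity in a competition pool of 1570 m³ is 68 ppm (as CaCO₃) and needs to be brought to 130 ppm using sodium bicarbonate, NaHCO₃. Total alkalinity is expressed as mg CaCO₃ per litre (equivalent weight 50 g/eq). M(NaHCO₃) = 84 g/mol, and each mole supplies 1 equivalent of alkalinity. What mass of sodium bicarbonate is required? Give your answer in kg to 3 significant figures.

Volume: 1570 m³ = 1,570,000 L.
Alkalinity to add: (130 − 68) = 62 mg/L as CaCO₃ × 1,570,000 L = 97,340 g as CaCO₃.
Equivalents: 97,340 g ÷ 50 g/eq = 1947 eq.
NaHCO₃ supplies 1 eq per mole → 1947 mol.
Mass: 1947 mol × 84 g/mol = 163,500 g.

164 kg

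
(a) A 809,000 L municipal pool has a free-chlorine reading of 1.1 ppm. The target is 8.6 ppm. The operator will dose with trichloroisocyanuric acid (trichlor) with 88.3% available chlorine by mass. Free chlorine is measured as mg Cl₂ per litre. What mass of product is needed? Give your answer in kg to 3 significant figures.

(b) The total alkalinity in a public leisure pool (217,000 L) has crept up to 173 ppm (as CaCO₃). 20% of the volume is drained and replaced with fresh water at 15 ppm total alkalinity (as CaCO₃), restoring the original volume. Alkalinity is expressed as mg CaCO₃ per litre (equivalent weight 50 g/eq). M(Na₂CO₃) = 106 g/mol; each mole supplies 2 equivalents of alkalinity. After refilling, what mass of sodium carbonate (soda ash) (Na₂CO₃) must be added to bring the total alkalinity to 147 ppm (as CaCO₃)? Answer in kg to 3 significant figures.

(a) 6.87 kg; (b) 1.29 kg

(a) Chlorine deficit: 8.6 − 1.1 = 7.5 ppm = 7.5 mg/L as Cl₂.
(a) Cl₂ equivalent needed: 7.5 mg/L × 809,000 L = 6,068,000 mg = 6068 g.
(a) Product at 88.3% available chlorine: 6068 / 0.883 = 6871 g.

(b) After draining 20% and refilling: 173 × 0.80 + 15 × 0.20 = 141.4 ppm.
(b) Deficit to target: 147 − 141.4 = 5.6 mg/L.
(b) As CaCO₃: 5.6 mg/L × 217,000 L = 1215 g; ÷ 50 g/eq ÷ 2 = 12.15 mol Na₂CO₃.
(b) Mass: 12.15 × 106 = 1288 g.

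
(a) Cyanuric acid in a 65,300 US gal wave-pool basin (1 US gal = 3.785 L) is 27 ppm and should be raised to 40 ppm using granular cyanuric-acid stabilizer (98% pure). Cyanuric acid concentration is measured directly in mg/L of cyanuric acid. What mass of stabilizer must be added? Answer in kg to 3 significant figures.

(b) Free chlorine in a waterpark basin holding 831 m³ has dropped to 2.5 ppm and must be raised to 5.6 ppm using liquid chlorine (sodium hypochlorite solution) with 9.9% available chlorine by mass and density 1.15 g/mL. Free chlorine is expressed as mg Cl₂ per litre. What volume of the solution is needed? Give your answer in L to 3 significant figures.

(a) 3.28 kg; (b) 22.6 L

(a) Volume: 65,300 US gal × 3.785 L/gal = 247,160 L.
(a) CYA to add: (40 − 27) = 13 mg/L × 247,160 L = 3213 g cyanuric acid.
(a) At 98% purity: 3213 / 0.98 = 3279 g product.

(b) Volume: 831 m³ = 831,000 L.
(b) Chlorine deficit: 5.6 − 2.5 = 3.1 ppm = 3.1 mg/L as Cl₂.
(b) Cl₂ equivalent needed: 3.1 mg/L × 831,000 L = 2,576,000 mg = 2576 g.
(b) Product at 9.9% available chlorine: 2576 / 0.099 = 26,020 g.
(b) Volume at density 1.15 g/mL: 26,020 g ÷ 1.15 g/mL = 22,630 mL.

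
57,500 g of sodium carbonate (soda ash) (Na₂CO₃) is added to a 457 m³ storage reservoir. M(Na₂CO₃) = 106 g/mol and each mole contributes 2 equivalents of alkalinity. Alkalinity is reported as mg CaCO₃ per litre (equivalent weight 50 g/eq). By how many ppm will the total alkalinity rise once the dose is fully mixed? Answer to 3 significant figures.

Volume: 457 m³ = 457,000 L.
Moles of Na₂CO₃: 57,500 g ÷ 106 g/mol = 542.5 mol → 1085 eq of alkalinity.
As CaCO₃: 1085 eq × 50 g/eq = 54,250 g.
Rise: 54,250 g / 457,000 L × 1000 = 118.7 mg/L.

119 ppm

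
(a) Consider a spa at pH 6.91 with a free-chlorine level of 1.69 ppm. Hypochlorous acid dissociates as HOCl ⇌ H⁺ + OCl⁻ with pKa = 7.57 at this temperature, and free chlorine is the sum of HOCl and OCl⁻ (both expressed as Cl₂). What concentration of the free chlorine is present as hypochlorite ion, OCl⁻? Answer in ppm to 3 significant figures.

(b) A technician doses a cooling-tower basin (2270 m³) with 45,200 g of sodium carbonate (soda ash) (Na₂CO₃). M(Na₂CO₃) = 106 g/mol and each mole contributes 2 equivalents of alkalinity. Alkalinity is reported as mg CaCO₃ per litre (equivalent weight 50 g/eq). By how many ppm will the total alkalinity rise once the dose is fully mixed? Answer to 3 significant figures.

(a) [OCl⁻]/[HOCl] = 10^(pH − pKa) = 10^(6.91 − 7.57) = 10^-0.66 = 0.2188.
(a) Fraction as HOCl = 1 / (1 + 0.2188) = 0.8205.
(a) OCl⁻ = (1 − 0.8205) × 1.69 ppm = 0.3034 ppm.

(b) Volume: 2270 m³ = 2,270,000 L.
(b) Moles of Na₂CO₃: 45,200 g ÷ 106 g/mol = 426.4 mol → 852.8 eq of alkalinity.
(b) As CaCO₃: 852.8 eq × 50 g/eq = 42,640 g.
(b) Rise: 42,640 g / 2,270,000 L × 1000 = 18.78 mg/L.

(a) 0.303 ppm; (b) 18.8 ppm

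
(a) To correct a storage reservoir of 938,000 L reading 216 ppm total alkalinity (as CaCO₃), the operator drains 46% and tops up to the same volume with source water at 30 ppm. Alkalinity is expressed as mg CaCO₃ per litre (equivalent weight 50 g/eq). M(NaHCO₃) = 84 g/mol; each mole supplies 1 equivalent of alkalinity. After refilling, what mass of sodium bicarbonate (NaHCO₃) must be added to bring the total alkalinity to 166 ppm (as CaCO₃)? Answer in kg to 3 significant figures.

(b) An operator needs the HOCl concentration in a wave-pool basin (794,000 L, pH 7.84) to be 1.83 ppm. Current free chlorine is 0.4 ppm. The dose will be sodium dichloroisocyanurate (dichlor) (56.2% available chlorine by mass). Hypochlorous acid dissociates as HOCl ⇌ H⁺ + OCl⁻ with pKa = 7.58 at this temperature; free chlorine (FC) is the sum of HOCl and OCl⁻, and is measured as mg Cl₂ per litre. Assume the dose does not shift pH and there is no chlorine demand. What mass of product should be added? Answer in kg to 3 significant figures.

(a) After draining 46% and refilling: 216 × 0.54 + 30 × 0.46 = 130.44 ppm.
(a) Deficit to target: 166 − 130.44 = 35.56 mg/L.
(a) As CaCO₃: 35.56 mg/L × 938,000 L = 33,360 g; ÷ 50 g/eq ÷ 1 = 667.1 mol NaHCO₃.
(a) Mass: 667.1 × 84 = 56,040 g.

(b) [OCl⁻]/[HOCl] = 10^(pH − pKa) = 10^(7.84 − 7.58) = 1.82; fraction as HOCl = 1/(1 + 1.82) = 0.3546.
(b) Free chlorine required for 1.83 ppm HOCl: 1.83 / 0.3546 = 5.16 ppm.
(b) FC to add: 5.16 − 0.4 = 4.76 mg/L as Cl₂.
(b) Cl₂ equivalent: 4.76 mg/L × 794,000 L = 3779 g.
(b) Product at 56.2% available Cl: 3779 / 0.562 = 6725 g.

(a) 56.0 kg; (b) 6.73 kg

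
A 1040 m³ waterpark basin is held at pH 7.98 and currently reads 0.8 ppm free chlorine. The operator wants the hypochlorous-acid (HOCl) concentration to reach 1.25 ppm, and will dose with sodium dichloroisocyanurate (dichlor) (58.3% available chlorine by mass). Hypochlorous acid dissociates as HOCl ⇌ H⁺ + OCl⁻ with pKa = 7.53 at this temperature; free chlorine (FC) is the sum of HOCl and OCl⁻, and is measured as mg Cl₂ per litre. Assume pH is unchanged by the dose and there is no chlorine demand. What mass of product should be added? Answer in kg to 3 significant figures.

7.09 kg

Volume: 1040 m³ = 1,040,000 L.
[OCl⁻]/[HOCl] = 10^(pH − pKa) = 10^(7.98 − 7.53) = 2.818; fraction as HOCl = 1/(1 + 2.818) = 0.2619.
Free chlorine required for 1.25 ppm HOCl: 1.25 / 0.2619 = 4.773 ppm.
FC to add: 4.773 − 0.8 = 3.973 mg/L as Cl₂.
Cl₂ equivalent: 3.973 mg/L × 1,040,000 L = 4132 g.
Product at 58.3% available Cl: 4132 / 0.583 = 7087 g.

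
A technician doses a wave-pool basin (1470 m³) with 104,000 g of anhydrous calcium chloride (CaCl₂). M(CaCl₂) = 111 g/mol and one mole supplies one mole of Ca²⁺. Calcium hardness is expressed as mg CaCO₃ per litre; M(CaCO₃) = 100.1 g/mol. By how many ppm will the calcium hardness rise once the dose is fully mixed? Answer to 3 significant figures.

63.8 ppm

Volume: 1470 m³ = 1,470,000 L.
Moles of Ca²⁺: 104,000 g ÷ 111 g/mol = 936.9 mol.
As CaCO₃: 936.9 mol × 100.1 g/mol = 93,790 g.
Rise: 93,790 g / 1,470,000 L × 1000 = 63.8 mg/L.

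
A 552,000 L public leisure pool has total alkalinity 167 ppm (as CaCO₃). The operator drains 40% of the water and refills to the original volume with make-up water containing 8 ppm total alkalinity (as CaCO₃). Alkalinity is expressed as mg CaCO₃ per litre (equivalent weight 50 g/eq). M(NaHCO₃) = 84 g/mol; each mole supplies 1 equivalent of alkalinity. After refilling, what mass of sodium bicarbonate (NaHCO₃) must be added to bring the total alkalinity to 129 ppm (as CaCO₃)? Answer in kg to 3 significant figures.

23.7 kg

After draining 40% and refilling: 167 × 0.60 + 8 × 0.40 = 103.4 ppm.
Deficit to target: 129 − 103.4 = 25.6 mg/L.
As CaCO₃: 25.6 mg/L × 552,000 L = 14,130 g; ÷ 50 g/eq ÷ 1 = 282.6 mol NaHCO₃.
Mass: 282.6 × 84 = 23,740 g.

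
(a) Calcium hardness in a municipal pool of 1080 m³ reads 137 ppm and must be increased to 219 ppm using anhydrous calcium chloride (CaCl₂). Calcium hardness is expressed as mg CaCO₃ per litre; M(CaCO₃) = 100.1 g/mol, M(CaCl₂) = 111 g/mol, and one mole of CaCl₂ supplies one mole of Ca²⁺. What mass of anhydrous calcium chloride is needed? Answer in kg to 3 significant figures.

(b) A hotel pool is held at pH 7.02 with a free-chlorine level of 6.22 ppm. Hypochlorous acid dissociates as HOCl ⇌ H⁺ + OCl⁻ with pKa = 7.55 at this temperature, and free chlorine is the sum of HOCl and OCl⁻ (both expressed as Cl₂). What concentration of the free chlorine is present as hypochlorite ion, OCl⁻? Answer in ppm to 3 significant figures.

(a) 98.2 kg; (b) 1.42 ppm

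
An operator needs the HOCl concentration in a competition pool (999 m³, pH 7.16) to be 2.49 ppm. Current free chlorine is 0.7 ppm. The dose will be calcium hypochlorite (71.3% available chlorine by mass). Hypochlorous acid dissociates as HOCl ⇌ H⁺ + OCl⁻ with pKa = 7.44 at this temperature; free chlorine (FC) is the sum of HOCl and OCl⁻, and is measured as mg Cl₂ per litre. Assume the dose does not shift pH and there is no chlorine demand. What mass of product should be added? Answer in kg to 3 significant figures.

4.34 kg

Volume: 999 m³ = 999,000 L.
[OCl⁻]/[HOCl] = 10^(pH − pKa) = 10^(7.16 − 7.44) = 0.5248; fraction as HOCl = 1/(1 + 0.5248) = 0.6558.
Free chlorine required for 2.49 ppm HOCl: 2.49 / 0.6558 = 3.797 ppm.
FC to add: 3.797 − 0.7 = 3.097 mg/L as Cl₂.
Cl₂ equivalent: 3.097 mg/L × 999,000 L = 3094 g.
Product at 71.3% available Cl: 3094 / 0.713 = 4339 g.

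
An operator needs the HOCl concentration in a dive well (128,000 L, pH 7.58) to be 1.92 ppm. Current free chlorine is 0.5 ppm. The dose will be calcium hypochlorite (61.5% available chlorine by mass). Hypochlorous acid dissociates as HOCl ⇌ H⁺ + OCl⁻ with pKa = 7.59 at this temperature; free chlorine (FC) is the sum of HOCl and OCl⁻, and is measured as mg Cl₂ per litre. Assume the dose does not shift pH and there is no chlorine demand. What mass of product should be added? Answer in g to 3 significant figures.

[OCl⁻]/[HOCl] = 10^(pH − pKa) = 10^(7.58 − 7.59) = 0.9772; fraction as HOCl = 1/(1 + 0.9772) = 0.5058.
Free chlorine required for 1.92 ppm HOCl: 1.92 / 0.5058 = 3.796 ppm.
FC to add: 3.796 − 0.5 = 3.296 mg/L as Cl₂.
Cl₂ equivalent: 3.296 mg/L × 128,000 L = 421.9 g.
Product at 61.5% available Cl: 421.9 / 0.615 = 686.1 g.

686 g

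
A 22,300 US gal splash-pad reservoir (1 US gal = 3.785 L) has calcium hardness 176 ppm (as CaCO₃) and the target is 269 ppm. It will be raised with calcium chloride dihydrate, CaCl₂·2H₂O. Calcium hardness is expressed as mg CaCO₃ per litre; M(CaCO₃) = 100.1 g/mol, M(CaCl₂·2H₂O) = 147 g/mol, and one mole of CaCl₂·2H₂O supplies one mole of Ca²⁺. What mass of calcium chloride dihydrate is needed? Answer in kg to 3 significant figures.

Volume: 22,300 US gal × 3.785 L/gal = 84,406 L.
Hardness to add: (269 − 176) = 93 mg/L as CaCO₃ × 84,406 L = 7850 g as CaCO₃.
Moles of Ca²⁺ (1 mol Ca²⁺ ≡ 1 mol CaCO₃): 7850 / 100.1 g/mol = 78.42 mol.
Mass of CaCl₂·2H₂O: 78.42 × 147 = 11,530 g.

11.5 kg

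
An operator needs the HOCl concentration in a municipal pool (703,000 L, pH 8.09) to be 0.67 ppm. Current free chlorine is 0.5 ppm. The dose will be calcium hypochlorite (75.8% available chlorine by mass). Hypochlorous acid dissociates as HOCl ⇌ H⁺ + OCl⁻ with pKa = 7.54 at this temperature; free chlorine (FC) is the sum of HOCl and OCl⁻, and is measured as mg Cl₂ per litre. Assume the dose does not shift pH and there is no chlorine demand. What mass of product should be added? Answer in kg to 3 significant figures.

[OCl⁻]/[HOCl] = 10^(pH − pKa) = 10^(8.09 − 7.54) = 3.548; fraction as HOCl = 1/(1 + 3.548) = 0.2199.
Free chlorine required for 0.67 ppm HOCl: 0.67 / 0.2199 = 3.047 ppm.
FC to add: 3.047 − 0.5 = 2.547 mg/L as Cl₂.
Cl₂ equivalent: 2.547 mg/L × 703,000 L = 1791 g.
Product at 75.8% available Cl: 1791 / 0.758 = 2362 g.

2.36 kg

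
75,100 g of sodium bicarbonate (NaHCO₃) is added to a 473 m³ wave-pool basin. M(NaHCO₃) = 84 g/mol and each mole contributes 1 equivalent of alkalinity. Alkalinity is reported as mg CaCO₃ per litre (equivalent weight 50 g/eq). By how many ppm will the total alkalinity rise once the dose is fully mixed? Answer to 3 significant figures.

94.5 ppm

Volume: 473 m³ = 473,000 L.
Moles of NaHCO₃: 75,100 g ÷ 84 g/mol = 894 mol → 894 eq of alkalinity.
As CaCO₃: 894 eq × 50 g/eq = 44,700 g.
Rise: 44,700 g / 473,000 L × 1000 = 94.51 mg/L.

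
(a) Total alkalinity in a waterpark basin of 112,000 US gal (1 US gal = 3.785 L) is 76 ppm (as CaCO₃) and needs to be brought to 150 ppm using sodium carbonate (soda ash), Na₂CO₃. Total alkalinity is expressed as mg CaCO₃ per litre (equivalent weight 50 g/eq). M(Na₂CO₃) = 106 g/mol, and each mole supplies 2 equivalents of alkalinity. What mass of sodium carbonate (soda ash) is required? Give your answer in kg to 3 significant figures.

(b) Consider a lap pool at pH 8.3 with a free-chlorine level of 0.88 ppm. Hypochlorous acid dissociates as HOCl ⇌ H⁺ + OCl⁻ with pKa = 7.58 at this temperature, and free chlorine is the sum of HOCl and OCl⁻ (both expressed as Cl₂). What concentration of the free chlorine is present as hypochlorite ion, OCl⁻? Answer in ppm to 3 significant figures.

(a) Volume: 112,000 US gal × 3.785 L/gal = 423,920 L.
(a) Alkalinity to add: (150 − 76) = 74 mg/L as CaCO₃ × 423,920 L = 31,370 g as CaCO₃.
(a) Equivalents: 31,370 g ÷ 50 g/eq = 627.4 eq.
(a) Each mole of Na₂CO₃ supplies 2 eq, so 627.4 / 2 = 313.7 mol.
(a) Mass: 313.7 mol × 106 g/mol = 33,250 g.

(b) [OCl⁻]/[HOCl] = 10^(pH − pKa) = 10^(8.3 − 7.58) = 10^0.72 = 5.248.
(b) Fraction as HOCl = 1 / (1 + 5.248) = 0.16.
(b) OCl⁻ = (1 − 0.16) × 0.88 ppm = 0.7392 ppm.

(a) 33.3 kg; (b) 0.739 ppm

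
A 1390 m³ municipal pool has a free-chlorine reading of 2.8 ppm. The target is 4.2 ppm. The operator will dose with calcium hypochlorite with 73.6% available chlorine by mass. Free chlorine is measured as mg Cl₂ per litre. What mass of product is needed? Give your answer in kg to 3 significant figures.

Volume: 1390 m³ = 1,390,000 L.
Chlorine deficit: 4.2 − 2.8 = 1.4 ppm = 1.4 mg/L as Cl₂.
Cl₂ equivalent needed: 1.4 mg/L × 1,390,000 L = 1,946,000 mg = 1946 g.
Product at 73.6% available chlorine: 1946 / 0.736 = 2644 g.

2.64 kg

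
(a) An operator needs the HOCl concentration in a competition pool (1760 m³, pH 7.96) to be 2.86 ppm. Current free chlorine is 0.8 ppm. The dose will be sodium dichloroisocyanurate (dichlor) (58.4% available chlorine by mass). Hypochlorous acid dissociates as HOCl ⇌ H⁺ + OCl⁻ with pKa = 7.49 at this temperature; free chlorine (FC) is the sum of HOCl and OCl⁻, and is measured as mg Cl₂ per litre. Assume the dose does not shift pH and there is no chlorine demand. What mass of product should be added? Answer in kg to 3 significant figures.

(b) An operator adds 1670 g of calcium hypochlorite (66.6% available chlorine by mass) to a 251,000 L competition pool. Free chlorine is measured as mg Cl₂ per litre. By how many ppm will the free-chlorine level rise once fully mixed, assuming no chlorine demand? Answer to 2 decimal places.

(a) Volume: 1760 m³ = 1,760,000 L.
(a) [OCl⁻]/[HOCl] = 10^(pH − pKa) = 10^(7.96 − 7.49) = 2.951; fraction as HOCl = 1/(1 + 2.951) = 0.2531.
(a) Free chlorine required for 2.86 ppm HOCl: 2.86 / 0.2531 = 11.3 ppm.
(a) FC to add: 11.3 − 0.8 = 10.5 mg/L as Cl₂.
(a) Cl₂ equivalent: 10.5 mg/L × 1,760,000 L = 18,480 g.
(a) Product at 58.4% available Cl: 18,480 / 0.584 = 31,650 g.

(b) Available chlorine delivered: 1670 g × 0.666 = 1112 g as Cl₂.
(b) Concentration rise: 1112 g / 251,000 L = 4.431 mg/L = 4.43 ppm.

(a) 31.6 kg; (b) 4.43 ppm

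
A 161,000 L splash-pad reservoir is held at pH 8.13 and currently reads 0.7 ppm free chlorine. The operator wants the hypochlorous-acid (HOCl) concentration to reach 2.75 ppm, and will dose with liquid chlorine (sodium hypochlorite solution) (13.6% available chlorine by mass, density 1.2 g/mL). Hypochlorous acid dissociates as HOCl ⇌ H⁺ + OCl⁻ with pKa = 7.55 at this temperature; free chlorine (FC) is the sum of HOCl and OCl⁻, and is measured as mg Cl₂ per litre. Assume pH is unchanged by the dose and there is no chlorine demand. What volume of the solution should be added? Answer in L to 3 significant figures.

12.3 L

[OCl⁻]/[HOCl] = 10^(pH − pKa) = 10^(8.13 − 7.55) = 3.802; fraction as HOCl = 1/(1 + 3.802) = 0.2083.
Free chlorine required for 2.75 ppm HOCl: 2.75 / 0.2083 = 13.21 ppm.
FC to add: 13.21 − 0.7 = 12.51 mg/L as Cl₂.
Cl₂ equivalent: 12.51 mg/L × 161,000 L = 2013 g.
Product at 13.6% available Cl: 2013 / 0.136 = 14,800 g.
Volume: 14,800 g ÷ 1.2 g/mL = 12,340 mL.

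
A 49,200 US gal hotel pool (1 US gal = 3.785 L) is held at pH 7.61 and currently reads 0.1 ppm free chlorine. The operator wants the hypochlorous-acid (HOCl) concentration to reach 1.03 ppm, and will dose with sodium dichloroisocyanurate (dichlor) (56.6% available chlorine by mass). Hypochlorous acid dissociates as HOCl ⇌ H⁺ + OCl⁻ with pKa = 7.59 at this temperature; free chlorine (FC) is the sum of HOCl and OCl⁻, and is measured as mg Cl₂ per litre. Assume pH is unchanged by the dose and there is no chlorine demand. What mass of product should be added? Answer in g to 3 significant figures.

Volume: 49,200 US gal × 3.785 L/gal = 186,222 L.
[OCl⁻]/[HOCl] = 10^(pH − pKa) = 10^(7.61 − 7.59) = 1.047; fraction as HOCl = 1/(1 + 1.047) = 0.4885.
Free chlorine required for 1.03 ppm HOCl: 1.03 / 0.4885 = 2.109 ppm.
FC to add: 2.109 − 0.1 = 2.009 mg/L as Cl₂.
Cl₂ equivalent: 2.009 mg/L × 186,222 L = 374 g.
Product at 56.6% available Cl: 374 / 0.566 = 660.8 g.

661 g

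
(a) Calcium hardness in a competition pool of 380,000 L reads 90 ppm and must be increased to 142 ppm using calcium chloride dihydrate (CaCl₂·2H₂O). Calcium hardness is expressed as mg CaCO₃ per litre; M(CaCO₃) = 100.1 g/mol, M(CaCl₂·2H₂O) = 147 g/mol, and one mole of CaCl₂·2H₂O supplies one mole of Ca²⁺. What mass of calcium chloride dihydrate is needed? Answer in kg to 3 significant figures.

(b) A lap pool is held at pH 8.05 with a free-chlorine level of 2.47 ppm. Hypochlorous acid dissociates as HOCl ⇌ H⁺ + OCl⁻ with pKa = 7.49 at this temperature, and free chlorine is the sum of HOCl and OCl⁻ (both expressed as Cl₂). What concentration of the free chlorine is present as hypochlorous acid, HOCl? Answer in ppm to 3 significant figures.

(a) 29.0 kg; (b) 0.533 ppm

(a) Hardness to add: (142 − 90) = 52 mg/L as CaCO₃ × 380,000 L = 19,760 g as CaCO₃.
(a) Moles of Ca²⁺ (1 mol Ca²⁺ ≡ 1 mol CaCO₃): 19,760 / 100.1 g/mol = 197.4 mol.
(a) Mass of CaCl₂·2H₂O: 197.4 × 147 = 29,020 g.

(b) [OCl⁻]/[HOCl] = 10^(pH − pKa) = 10^(8.05 − 7.49) = 10^0.56 = 3.631.
(b) Fraction as HOCl = 1 / (1 + 3.631) = 0.2159.
(b) HOCl = 0.2159 × 2.47 ppm = 0.5334 ppm.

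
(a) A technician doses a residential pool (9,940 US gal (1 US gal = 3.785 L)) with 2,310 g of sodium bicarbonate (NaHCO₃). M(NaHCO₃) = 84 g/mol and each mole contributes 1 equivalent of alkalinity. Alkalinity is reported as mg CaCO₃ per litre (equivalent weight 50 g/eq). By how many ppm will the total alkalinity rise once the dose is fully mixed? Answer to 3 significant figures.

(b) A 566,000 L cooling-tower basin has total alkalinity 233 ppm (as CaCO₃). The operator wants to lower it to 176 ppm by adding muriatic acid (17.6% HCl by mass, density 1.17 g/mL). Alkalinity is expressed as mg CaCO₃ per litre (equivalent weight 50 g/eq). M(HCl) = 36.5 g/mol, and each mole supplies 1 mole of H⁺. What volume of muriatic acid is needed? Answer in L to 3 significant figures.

(a) 36.5 ppm; (b) 114 L

(a) Volume: 9,940 US gal × 3.785 L/gal = 37,623 L.
(a) Moles of NaHCO₃: 2,310 g ÷ 84 g/mol = 27.5 mol → 27.5 eq of alkalinity.
(a) As CaCO₃: 27.5 eq × 50 g/eq = 1375 g.
(a) Rise: 1375 g / 37,623 L × 1000 = 36.55 mg/L.

(b) Alkalinity to neutralize: (233 − 176) = 57 mg/L as CaCO₃ × 566,000 L = 32,260 g as CaCO₃.
(b) Equivalents of H⁺ required: 32,260 ÷ 50 g/eq = 645.2 eq = 645.2 mol HCl.
(b) Mass of HCl: 645.2 × 36.5 = 23,550 g.
(b) Mass of 17.6% solution: 23,550 / 0.176 = 133,800 g.
(b) Volume: 133,800 g ÷ 1.17 g/mL = 114,400 mL.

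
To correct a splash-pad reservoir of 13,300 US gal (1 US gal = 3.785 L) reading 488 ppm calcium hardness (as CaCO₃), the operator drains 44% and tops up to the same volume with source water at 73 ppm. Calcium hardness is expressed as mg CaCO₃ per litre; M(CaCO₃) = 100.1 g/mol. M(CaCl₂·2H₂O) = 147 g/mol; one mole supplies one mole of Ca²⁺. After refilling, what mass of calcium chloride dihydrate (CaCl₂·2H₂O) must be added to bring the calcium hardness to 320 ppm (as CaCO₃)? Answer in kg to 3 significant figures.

Volume: 13,300 US gal × 3.785 L/gal = 50,340 L.
After draining 44% and refilling: 488 × 0.56 + 73 × 0.44 = 305.4 ppm.
Deficit to target: 320 − 305.4 = 14.6 mg/L.
As CaCO₃: 14.6 mg/L × 50,340 L = 735 g; ÷ 100.1 = 7.342 mol Ca²⁺.
Mass: 7.342 × 147 = 1079 g.

1.08 kg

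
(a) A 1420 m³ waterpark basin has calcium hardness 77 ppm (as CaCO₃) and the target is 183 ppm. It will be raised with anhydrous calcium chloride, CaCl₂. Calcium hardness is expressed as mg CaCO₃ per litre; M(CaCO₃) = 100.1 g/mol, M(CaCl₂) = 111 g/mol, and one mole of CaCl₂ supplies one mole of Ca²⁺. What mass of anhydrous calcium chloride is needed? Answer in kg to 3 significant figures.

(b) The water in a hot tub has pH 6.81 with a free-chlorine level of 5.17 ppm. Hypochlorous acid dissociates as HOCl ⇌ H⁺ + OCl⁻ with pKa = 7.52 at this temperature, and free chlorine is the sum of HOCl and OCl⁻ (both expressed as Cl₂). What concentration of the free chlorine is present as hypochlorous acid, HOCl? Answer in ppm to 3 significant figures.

(a) 167 kg; (b) 4.33 ppm

(a) Volume: 1420 m³ = 1,420,000 L.
(a) Hardness to add: (183 − 77) = 106 mg/L as CaCO₃ × 1,420,000 L = 150,500 g as CaCO₃.
(a) Moles of Ca²⁺ (1 mol Ca²⁺ ≡ 1 mol CaCO₃): 150,500 / 100.1 g/mol = 1504 mol.
(a) Mass of CaCl₂: 1504 × 111 = 166,900 g.

(b) [OCl⁻]/[HOCl] = 10^(pH − pKa) = 10^(6.81 − 7.52) = 10^-0.71 = 0.195.
(b) Fraction as HOCl = 1 / (1 + 0.195) = 0.8368.
(b) HOCl = 0.8368 × 5.17 ppm = 4.326 ppm.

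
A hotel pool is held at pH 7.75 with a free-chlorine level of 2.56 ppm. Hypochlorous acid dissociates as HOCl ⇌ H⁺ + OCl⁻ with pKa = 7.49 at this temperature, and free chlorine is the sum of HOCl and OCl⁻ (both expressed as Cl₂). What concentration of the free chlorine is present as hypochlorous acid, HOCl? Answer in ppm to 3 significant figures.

[OCl⁻]/[HOCl] = 10^(pH − pKa) = 10^(7.75 − 7.49) = 10^0.26 = 1.82.
Fraction as HOCl = 1 / (1 + 1.82) = 0.3546.
HOCl = 0.3546 × 2.56 ppm = 0.9079 ppm.

0.908 ppm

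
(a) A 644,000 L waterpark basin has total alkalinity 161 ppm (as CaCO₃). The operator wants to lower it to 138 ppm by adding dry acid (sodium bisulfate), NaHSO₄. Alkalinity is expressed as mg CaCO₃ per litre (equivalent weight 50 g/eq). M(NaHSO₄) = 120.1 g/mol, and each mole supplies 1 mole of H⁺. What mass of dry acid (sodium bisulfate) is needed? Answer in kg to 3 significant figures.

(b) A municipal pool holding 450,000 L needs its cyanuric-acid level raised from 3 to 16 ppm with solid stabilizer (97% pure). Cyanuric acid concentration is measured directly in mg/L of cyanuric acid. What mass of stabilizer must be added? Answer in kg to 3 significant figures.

(a) 35.6 kg; (b) 6.03 kg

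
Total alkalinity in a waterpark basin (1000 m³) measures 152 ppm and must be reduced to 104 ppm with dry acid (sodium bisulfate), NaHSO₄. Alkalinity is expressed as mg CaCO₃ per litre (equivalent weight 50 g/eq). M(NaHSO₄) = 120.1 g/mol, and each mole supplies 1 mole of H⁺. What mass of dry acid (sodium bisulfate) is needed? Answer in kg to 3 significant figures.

115 kg

Volume: 1000 m³ = 1,000,000 L.
Alkalinity to neutralize: (152 − 104) = 48 mg/L as CaCO₃ × 1,000,000 L = 48,000 g as CaCO₃.
Equivalents of H⁺ required: 48,000 ÷ 50 g/eq = 960 eq = 960 mol NaHSO₄.
Mass of NaHSO₄: 960 × 120.1 = 115,300 g.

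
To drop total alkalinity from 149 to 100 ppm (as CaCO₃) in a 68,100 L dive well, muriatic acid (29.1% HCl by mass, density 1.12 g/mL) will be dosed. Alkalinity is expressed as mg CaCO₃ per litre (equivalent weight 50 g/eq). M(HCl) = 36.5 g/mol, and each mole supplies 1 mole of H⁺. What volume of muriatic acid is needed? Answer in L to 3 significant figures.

Alkalinity to neutralize: (149 − 100) = 49 mg/L as CaCO₃ × 68,100 L = 3337 g as CaCO₃.
Equivalents of H⁺ required: 3337 ÷ 50 g/eq = 66.74 eq = 66.74 mol HCl.
Mass of HCl: 66.74 × 36.5 = 2436 g.
Mass of 29.1% solution: 2436 / 0.291 = 8371 g.
Volume: 8371 g ÷ 1.12 g/mL = 7474 mL.

7.47 L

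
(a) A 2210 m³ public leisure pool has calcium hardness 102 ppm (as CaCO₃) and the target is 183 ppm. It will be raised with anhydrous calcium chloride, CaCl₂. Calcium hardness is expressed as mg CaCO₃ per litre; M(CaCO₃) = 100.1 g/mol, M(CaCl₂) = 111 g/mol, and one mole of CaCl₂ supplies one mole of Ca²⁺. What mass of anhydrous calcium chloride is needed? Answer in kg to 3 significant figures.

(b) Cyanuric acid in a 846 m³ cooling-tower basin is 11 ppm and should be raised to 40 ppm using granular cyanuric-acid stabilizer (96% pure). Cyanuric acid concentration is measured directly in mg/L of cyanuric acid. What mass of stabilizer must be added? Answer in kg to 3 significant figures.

(a) 199 kg; (b) 25.6 kg

(a) Volume: 2210 m³ = 2,210,000 L.
(a) Hardness to add: (183 − 102) = 81 mg/L as CaCO₃ × 2,210,000 L = 179,000 g as CaCO₃.
(a) Moles of Ca²⁺ (1 mol Ca²⁺ ≡ 1 mol CaCO₃): 179,000 / 100.1 g/mol = 1788 mol.
(a) Mass of CaCl₂: 1788 × 111 = 198,500 g.

(b) Volume: 846 m³ = 846,000 L.
(b) CYA to add: (40 − 11) = 29 mg/L × 846,000 L = 24,530 g cyanuric acid.
(b) At 96% purity: 24,530 / 0.96 = 25,560 g product.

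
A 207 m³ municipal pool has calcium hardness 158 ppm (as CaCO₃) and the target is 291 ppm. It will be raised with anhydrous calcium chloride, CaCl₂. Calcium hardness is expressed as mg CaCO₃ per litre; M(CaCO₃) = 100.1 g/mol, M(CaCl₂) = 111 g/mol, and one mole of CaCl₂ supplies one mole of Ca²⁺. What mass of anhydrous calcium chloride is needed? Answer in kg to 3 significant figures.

30.5 kg

Volume: 207 m³ = 207,000 L.
Hardness to add: (291 − 158) = 133 mg/L as CaCO₃ × 207,000 L = 27,530 g as CaCO₃.
Moles of Ca²⁺ (1 mol Ca²⁺ ≡ 1 mol CaCO₃): 27,530 / 100.1 g/mol = 275 mol.
Mass of CaCl₂: 275 × 111 = 30,530 g.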